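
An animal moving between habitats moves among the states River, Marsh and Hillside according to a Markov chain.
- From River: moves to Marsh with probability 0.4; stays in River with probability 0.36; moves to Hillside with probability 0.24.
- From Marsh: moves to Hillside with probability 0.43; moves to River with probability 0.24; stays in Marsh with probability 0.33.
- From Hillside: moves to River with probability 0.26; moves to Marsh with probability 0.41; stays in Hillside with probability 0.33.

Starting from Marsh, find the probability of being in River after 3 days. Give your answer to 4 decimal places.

0.2801

Propagate the distribution vector 3 days from Marsh.
After 0 days: (0.0000, 1.0000, 0.0000)
After 1 day: (0.2400, 0.3300, 0.4300)
After 2 days: (0.2774, 0.3812, 0.3414)
After 3 days: (0.2801, 0.3767, 0.3432)
P(in River after 3 days) = 0.2801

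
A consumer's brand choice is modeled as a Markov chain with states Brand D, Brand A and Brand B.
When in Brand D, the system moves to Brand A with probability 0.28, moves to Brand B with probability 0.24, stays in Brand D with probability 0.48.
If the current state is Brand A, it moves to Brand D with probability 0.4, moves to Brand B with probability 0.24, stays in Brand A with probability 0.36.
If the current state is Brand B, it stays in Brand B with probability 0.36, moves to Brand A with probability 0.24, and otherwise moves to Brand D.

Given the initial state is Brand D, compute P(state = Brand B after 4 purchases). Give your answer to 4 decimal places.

0.2727

Propagate the distribution vector 4 purchases from Brand D.
After 0 purchases: (1.0000, 0.0000, 0.0000)
After 1 purchase: (0.4800, 0.2800, 0.2400)
After 2 purchases: (0.4384, 0.2928, 0.2688)
After 3 purchases: (0.4351, 0.2927, 0.2723)
After 4 purchases: (0.4348, 0.2925, 0.2727)
P(in Brand B after 4 purchases) = 0.2727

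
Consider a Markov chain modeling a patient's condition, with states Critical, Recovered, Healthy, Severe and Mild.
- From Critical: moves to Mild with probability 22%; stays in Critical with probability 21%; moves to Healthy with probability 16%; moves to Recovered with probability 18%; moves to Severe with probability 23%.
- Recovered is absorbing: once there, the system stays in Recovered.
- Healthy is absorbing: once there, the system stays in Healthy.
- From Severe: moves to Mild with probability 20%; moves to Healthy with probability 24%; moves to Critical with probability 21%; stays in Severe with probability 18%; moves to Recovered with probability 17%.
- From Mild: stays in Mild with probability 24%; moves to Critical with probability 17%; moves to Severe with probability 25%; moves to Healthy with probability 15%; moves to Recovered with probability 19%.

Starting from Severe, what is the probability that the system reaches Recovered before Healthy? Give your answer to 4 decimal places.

0.4626

Let h(s) be the probability of absorption at Recovered starting from transient state s. Then h(Recovered) = 1 and h(Healthy) = 0. By first-step analysis:
h(Critical) = 0.21·h(Critical) + 0.18·1 + 0.16·0 + 0.23·h(Severe) + 0.22·h(Mild)
h(Severe) = 0.21·h(Critical) + 0.17·1 + 0.24·0 + 0.18·h(Severe) + 0.2·h(Mild)
h(Mild) = 0.17·h(Critical) + 0.19·1 + 0.15·0 + 0.25·h(Severe) + 0.24·h(Mild)
Solving: h(Critical) = 0.5061, h(Severe) = 0.4626, h(Mild) = 0.5154.
Starting from Severe, the probability is 0.4626.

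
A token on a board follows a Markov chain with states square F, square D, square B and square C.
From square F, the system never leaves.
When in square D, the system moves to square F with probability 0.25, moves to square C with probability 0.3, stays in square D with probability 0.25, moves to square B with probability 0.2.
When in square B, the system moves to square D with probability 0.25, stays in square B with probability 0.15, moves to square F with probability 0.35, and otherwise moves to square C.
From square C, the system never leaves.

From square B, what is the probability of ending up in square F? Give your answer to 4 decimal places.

0.5532

Let h(s) be the probability of absorption at square F starting from transient state s. Then h(square F) = 1 and h(square C) = 0. By first-step analysis:
h(square D) = 0.25·1 + 0.25·h(square D) + 0.2·h(square B) + 0.3·0
h(square B) = 0.35·1 + 0.25·h(square D) + 0.15·h(square B) + 0.25·0
Solving: h(square D) = 0.4809, h(square B) = 0.5532.
Starting from square B, the probability is 0.5532.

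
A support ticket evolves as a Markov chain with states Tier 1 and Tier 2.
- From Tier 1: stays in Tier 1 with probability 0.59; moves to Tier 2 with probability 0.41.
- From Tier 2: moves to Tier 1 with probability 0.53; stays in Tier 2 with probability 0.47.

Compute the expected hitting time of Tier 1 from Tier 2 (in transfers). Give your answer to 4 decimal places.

1.8868

Let t(s) be the expected number of transfers to first reach Tier 1 from state s, with t(Tier 1) = 0. Conditioning on the first transfer:
t(Tier 2) = 1 + 0.47·t(Tier 2)
Solving: t(Tier 2) = 1.8868.
Expected transfers from Tier 2 to Tier 1: 1.8868.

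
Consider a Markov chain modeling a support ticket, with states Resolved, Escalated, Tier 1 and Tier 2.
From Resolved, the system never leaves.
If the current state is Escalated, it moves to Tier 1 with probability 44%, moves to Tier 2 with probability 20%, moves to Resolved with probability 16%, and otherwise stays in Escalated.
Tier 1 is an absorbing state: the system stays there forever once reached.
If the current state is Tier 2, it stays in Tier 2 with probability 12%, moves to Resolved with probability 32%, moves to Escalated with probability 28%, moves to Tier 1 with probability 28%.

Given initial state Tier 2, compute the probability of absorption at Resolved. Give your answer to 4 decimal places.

Let h(s) be the probability of absorption at Resolved starting from transient state s. Then h(Resolved) = 1 and h(Tier 1) = 0. By first-step analysis:
h(Escalated) = 0.16·1 + 0.2·h(Escalated) + 0.44·0 + 0.2·h(Tier 2)
h(Tier 2) = 0.32·1 + 0.28·h(Escalated) + 0.28·0 + 0.12·h(Tier 2)
Solving: h(Escalated) = 0.3160, h(Tier 2) = 0.4642.
Starting from Tier 2, the probability is 0.4642.

0.4642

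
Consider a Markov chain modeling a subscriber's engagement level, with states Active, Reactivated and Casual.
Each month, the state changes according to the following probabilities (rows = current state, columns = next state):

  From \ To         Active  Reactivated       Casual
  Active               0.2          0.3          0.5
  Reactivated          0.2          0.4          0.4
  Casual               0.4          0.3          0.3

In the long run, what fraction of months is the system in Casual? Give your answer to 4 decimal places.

Let the stationary distribution be π with π = πP and π_1 + π_2 + π_3 = 1.
π_1 = 0.2·π_1 + 0.2·π_2 + 0.4·π_3
π_2 = 0.3·π_1 + 0.4·π_2 + 0.3·π_3
Solving with the normalization constraint gives π = (0.2778, 0.3333, 0.3889).
So the stationary probability of Casual is 0.3889.

0.3889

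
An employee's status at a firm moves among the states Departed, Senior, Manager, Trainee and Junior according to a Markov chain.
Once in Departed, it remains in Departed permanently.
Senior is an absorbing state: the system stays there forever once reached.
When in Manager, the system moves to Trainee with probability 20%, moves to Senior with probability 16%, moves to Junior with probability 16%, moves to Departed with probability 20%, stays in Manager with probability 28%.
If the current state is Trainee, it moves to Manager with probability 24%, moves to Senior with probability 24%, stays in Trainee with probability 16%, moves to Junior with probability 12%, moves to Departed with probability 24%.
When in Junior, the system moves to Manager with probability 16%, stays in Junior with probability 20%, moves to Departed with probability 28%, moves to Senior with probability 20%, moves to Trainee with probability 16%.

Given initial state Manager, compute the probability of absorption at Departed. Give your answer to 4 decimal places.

0.5485

Let h(s) be the probability of absorption at Departed starting from transient state s. Then h(Departed) = 1 and h(Senior) = 0. By first-step analysis:
h(Manager) = 0.2·1 + 0.16·0 + 0.28·h(Manager) + 0.2·h(Trainee) + 0.16·h(Junior)
h(Trainee) = 0.24·1 + 0.24·0 + 0.24·h(Manager) + 0.16·h(Trainee) + 0.12·h(Junior)
h(Junior) = 0.28·1 + 0.2·0 + 0.16·h(Manager) + 0.16·h(Trainee) + 0.2·h(Junior)
Solving: h(Manager) = 0.5485, h(Trainee) = 0.5230, h(Junior) = 0.5643.
Starting from Manager, the probability is 0.5485.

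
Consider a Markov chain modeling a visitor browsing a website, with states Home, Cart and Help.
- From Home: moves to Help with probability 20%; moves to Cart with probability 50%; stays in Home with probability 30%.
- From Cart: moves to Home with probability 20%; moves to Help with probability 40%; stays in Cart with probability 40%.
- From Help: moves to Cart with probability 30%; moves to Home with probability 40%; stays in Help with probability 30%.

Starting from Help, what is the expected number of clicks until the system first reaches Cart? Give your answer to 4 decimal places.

Let t(s) be the expected number of clicks to first reach Cart from state s, with t(Cart) = 0. Conditioning on the first click:
t(Home) = 1 + 0.3·t(Home) + 0.2·t(Help)
t(Help) = 1 + 0.4·t(Home) + 0.3·t(Help)
Solving: t(Home) = 2.1951, t(Help) = 2.6829.
Expected clicks from Help to Cart: 2.6829.

2.6829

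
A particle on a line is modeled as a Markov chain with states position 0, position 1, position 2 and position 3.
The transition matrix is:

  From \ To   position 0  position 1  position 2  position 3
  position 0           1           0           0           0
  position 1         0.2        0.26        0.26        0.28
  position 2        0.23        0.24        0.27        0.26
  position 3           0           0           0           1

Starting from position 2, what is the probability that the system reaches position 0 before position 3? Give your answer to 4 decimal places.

0.4567

Let h(s) be the probability of absorption at position 0 starting from transient state s. Then h(position 0) = 1 and h(position 3) = 0. By first-step analysis:
h(position 1) = 0.2·1 + 0.26·h(position 1) + 0.26·h(position 2) + 0.28·0
h(position 2) = 0.23·1 + 0.24·h(position 1) + 0.27·h(position 2) + 0.26·0
Solving: h(position 1) = 0.4307, h(position 2) = 0.4567.
Starting from position 2, the probability is 0.4567.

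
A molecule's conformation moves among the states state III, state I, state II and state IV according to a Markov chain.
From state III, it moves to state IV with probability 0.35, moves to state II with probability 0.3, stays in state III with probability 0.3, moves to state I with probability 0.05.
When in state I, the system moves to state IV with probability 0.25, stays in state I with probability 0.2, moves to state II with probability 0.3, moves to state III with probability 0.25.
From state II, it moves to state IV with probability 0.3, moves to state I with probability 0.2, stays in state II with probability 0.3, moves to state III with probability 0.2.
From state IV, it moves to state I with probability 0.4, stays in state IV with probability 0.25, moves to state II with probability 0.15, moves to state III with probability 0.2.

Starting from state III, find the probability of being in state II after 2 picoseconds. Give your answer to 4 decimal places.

Propagate the distribution vector 2 picoseconds from state III.
After 0 picoseconds: (1.0000, 0.0000, 0.0000, 0.0000)
After 1 picosecond: (0.3000, 0.0500, 0.3000, 0.3500)
After 2 picoseconds: (0.2325, 0.2250, 0.2475, 0.2950)
P(in state II after 2 picoseconds) = 0.2475

0.2475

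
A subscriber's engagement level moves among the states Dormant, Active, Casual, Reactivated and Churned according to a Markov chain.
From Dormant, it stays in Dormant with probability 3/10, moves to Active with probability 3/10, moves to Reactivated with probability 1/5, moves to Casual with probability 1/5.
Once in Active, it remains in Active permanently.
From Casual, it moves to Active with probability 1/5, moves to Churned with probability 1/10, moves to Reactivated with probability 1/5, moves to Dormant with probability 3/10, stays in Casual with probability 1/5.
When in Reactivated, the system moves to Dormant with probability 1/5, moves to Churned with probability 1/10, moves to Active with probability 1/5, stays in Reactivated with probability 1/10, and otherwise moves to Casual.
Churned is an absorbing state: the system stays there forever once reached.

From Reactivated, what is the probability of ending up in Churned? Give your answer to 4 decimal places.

Let h(s) be the probability of absorption at Churned starting from transient state s. Then h(Churned) = 1 and h(Active) = 0. By first-step analysis:
h(Dormant) = 0.3·h(Dormant) + 0.3·0 + 0.2·h(Casual) + 0.2·h(Reactivated)
h(Casual) = 0.3·h(Dormant) + 0.2·0 + 0.2·h(Casual) + 0.2·h(Reactivated) + 0.1·1
h(Reactivated) = 0.2·h(Dormant) + 0.2·0 + 0.4·h(Casual) + 0.1·h(Reactivated) + 0.1·1
Solving: h(Dormant) = 0.1394, h(Casual) = 0.2394, h(Reactivated) = 0.2485.
Starting from Reactivated, the probability is 0.2485.

0.2485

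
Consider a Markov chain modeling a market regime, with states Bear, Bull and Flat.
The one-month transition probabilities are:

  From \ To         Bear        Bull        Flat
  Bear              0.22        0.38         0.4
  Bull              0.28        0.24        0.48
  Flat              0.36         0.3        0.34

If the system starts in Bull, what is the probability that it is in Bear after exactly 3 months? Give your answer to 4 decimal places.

0.2931

Propagate the distribution vector 3 months from Bull.
After 0 months: (0.0000, 1.0000, 0.0000)
After 1 month: (0.2800, 0.2400, 0.4800)
After 2 months: (0.3016, 0.3080, 0.3904)
After 3 months: (0.2931, 0.3056, 0.4012)
P(in Bear after 3 months) = 0.2931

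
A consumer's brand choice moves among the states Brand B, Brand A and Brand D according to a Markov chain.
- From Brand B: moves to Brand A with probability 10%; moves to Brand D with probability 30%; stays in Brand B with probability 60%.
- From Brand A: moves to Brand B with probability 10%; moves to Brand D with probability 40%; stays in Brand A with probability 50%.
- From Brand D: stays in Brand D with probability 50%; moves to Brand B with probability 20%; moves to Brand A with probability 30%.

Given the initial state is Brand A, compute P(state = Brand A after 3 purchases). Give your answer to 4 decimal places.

Propagate the distribution vector 3 purchases from Brand A.
After 0 purchases: (0.0000, 1.0000, 0.0000)
After 1 purchase: (0.1000, 0.5000, 0.4000)
After 2 purchases: (0.1900, 0.3800, 0.4300)
After 3 purchases: (0.2380, 0.3380, 0.4240)
P(in Brand A after 3 purchases) = 0.3380

0.3380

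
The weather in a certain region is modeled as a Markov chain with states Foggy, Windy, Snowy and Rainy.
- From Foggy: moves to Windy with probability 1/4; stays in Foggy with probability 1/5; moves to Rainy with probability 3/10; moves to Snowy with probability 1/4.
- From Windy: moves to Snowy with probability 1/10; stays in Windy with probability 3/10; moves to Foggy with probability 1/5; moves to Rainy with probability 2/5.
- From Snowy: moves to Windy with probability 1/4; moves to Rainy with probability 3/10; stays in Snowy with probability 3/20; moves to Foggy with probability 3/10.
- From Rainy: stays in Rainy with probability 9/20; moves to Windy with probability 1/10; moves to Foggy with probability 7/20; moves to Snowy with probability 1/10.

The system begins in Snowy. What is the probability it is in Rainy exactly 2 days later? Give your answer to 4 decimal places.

Propagate the distribution vector 2 days from Snowy.
After 0 days: (0.0000, 0.0000, 1.0000, 0.0000)
After 1 day: (0.3000, 0.2500, 0.1500, 0.3000)
After 2 days: (0.2600, 0.2175, 0.1525, 0.3700)
P(in Rainy after 2 days) = 0.3700

0.3700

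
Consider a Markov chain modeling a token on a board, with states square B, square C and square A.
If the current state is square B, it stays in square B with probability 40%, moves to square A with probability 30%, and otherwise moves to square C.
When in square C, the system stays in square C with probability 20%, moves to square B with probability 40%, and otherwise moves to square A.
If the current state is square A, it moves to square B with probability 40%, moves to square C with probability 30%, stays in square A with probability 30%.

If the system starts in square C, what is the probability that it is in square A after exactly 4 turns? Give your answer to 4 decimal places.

Propagate the distribution vector 4 turns from square C.
After 0 turns: (0.0000, 1.0000, 0.0000)
After 1 turn: (0.4000, 0.2000, 0.4000)
After 2 turns: (0.4000, 0.2800, 0.3200)
After 3 turns: (0.4000, 0.2720, 0.3280)
After 4 turns: (0.4000, 0.2728, 0.3272)
P(in square A after 4 turns) = 0.3272

0.3272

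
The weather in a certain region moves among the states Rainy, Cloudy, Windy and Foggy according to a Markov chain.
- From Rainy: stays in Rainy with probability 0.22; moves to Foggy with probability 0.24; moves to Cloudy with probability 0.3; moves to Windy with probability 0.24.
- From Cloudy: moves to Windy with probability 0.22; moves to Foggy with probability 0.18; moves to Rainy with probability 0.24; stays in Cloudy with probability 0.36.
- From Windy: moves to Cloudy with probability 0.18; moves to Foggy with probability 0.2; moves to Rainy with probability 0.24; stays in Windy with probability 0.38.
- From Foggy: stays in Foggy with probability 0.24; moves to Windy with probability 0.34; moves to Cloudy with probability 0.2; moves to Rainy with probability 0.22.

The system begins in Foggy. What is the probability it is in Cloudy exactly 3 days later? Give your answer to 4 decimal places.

Propagate the distribution vector 3 days from Foggy.
After 0 days: (0.0000, 0.0000, 0.0000, 1.0000)
After 1 day: (0.2200, 0.2000, 0.3400, 0.2400)
After 2 days: (0.2308, 0.2472, 0.3076, 0.2144)
After 3 days: (0.2311, 0.2565, 0.2996, 0.2129)
P(in Cloudy after 3 days) = 0.2565

0.2565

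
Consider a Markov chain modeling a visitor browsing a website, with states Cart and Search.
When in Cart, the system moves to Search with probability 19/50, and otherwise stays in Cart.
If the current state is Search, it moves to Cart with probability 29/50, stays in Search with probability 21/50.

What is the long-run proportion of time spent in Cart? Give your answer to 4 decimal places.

Let the stationary distribution be π with π = πP and π_1 + π_2 = 1.
π_1 = 0.62·π_1 + 0.58·π_2
Solving with the normalization constraint gives π = (0.6042, 0.3958).
So the stationary probability of Cart is 0.6042.

0.6042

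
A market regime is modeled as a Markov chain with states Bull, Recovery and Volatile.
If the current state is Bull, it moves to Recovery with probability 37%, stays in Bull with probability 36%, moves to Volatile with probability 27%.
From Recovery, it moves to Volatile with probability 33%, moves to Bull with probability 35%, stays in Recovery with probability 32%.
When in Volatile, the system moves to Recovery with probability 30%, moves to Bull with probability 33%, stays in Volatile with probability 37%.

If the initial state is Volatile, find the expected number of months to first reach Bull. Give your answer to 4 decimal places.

2.9751

Let t(s) be the expected number of months to first reach Bull from state s, with t(Bull) = 0. Conditioning on the first month:
t(Recovery) = 1 + 0.32·t(Recovery) + 0.33·t(Volatile)
t(Volatile) = 1 + 0.3·t(Recovery) + 0.37·t(Volatile)
Solving: t(Recovery) = 2.9144, t(Volatile) = 2.9751.
Expected months from Volatile to Bull: 2.9751.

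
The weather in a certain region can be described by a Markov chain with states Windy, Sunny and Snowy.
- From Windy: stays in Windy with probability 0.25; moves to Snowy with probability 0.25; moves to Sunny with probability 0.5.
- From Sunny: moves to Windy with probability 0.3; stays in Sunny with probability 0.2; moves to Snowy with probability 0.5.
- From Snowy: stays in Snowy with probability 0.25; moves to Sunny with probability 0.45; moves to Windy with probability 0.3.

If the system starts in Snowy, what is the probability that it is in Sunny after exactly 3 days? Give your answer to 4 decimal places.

Propagate the distribution vector 3 days from Snowy.
After 0 days: (0.0000, 0.0000, 1.0000)
After 1 day: (0.3000, 0.4500, 0.2500)
After 2 days: (0.2850, 0.3525, 0.3625)
After 3 days: (0.2858, 0.3761, 0.3381)
P(in Sunny after 3 days) = 0.3761

0.3761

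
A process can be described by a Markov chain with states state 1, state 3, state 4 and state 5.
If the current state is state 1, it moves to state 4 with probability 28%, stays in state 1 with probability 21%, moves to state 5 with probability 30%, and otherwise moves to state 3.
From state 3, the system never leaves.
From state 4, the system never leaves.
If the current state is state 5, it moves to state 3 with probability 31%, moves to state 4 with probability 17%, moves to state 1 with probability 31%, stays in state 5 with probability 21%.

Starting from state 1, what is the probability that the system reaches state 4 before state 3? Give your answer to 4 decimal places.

Let h(s) be the probability of absorption at state 4 starting from transient state s. Then h(state 4) = 1 and h(state 3) = 0. By first-step analysis:
h(state 1) = 0.21·h(state 1) + 0.21·0 + 0.28·1 + 0.3·h(state 5)
h(state 5) = 0.31·h(state 1) + 0.31·0 + 0.17·1 + 0.21·h(state 5)
Solving: h(state 1) = 0.5125, h(state 5) = 0.4163.
Starting from state 1, the probability is 0.5125.

0.5125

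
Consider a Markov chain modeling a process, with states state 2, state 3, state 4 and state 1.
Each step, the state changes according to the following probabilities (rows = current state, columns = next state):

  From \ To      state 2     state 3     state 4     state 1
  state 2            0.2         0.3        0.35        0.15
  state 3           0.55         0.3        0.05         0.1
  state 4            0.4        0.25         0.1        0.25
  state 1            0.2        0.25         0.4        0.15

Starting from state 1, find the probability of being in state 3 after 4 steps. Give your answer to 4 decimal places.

Propagate the distribution vector 4 steps from state 1.
After 0 steps: (0.0000, 0.0000, 0.0000, 1.0000)
After 1 step: (0.2000, 0.2500, 0.4000, 0.1500)
After 2 steps: (0.3675, 0.2725, 0.1825, 0.1775)
After 3 steps: (0.3319, 0.2820, 0.2315, 0.1546)
After 4 steps: (0.3450, 0.2807, 0.2153, 0.1591)
P(in state 3 after 4 steps) = 0.2807

0.2807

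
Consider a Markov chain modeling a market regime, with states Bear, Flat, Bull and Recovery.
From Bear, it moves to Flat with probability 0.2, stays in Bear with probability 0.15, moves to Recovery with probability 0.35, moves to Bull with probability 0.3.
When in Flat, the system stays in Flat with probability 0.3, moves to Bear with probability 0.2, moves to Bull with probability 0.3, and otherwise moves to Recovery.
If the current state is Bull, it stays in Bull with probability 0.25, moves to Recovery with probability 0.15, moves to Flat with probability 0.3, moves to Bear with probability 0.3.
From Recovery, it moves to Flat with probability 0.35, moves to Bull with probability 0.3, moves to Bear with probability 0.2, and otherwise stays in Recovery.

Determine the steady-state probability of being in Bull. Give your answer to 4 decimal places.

0.2857

Let the stationary distribution be π with π = πP and π_1 + π_2 + π_3 + π_4 = 1.
π_1 = 0.15·π_1 + 0.2·π_2 + 0.3·π_3 + 0.2·π_4
π_2 = 0.2·π_1 + 0.3·π_2 + 0.3·π_3 + 0.35·π_4
π_3 = 0.3·π_1 + 0.3·π_2 + 0.25·π_3 + 0.3·π_4
Solving with the normalization constraint gives π = (0.2177, 0.2886, 0.2857, 0.2080).
So the stationary probability of Bull is 0.2857.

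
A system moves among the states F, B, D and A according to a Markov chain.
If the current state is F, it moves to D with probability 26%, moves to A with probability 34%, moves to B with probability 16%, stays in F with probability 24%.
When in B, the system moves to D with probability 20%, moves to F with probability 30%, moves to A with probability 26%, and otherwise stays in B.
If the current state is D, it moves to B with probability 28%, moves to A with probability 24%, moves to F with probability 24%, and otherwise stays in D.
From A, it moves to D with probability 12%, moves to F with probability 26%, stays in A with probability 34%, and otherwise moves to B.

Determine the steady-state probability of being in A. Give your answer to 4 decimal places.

Let the stationary distribution be π with π = πP and π_1 + π_2 + π_3 + π_4 = 1.
π_1 = 0.24·π_1 + 0.3·π_2 + 0.24·π_3 + 0.26·π_4
π_2 = 0.16·π_1 + 0.24·π_2 + 0.28·π_3 + 0.28·π_4
π_3 = 0.26·π_1 + 0.2·π_2 + 0.24·π_3 + 0.12·π_4
Solving with the normalization constraint gives π = (0.2604, 0.2392, 0.1995, 0.3009).
So the stationary probability of A is 0.3009.

0.3009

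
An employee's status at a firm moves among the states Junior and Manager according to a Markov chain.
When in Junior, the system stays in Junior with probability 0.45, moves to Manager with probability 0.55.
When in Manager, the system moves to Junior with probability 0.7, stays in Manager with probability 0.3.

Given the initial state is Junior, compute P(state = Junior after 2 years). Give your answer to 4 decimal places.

Sum over the intermediate state after 1 year:
P = P(Junior→Junior)·P(Junior→Junior) + P(Junior→Manager)·P(Manager→Junior)
  = 0.45×0.45 + 0.55×0.7
  = 0.2025 + 0.3850 = 0.5875

0.5875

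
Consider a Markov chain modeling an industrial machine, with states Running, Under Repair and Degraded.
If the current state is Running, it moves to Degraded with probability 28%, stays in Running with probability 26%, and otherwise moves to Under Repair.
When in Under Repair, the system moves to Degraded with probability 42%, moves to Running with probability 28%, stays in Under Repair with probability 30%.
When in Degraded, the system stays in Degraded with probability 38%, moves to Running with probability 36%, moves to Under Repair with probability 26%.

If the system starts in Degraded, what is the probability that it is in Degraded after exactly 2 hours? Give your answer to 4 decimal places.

Sum over the intermediate state after 1 hour:
P = P(Degraded→Running)·P(Running→Degraded) + P(Degraded→Under Repair)·P(Under Repair→Degraded) + P(Degraded→Degraded)·P(Degraded→Degraded)
  = 0.36×0.28 + 0.26×0.42 + 0.38×0.38
  = 0.1008 + 0.1092 + 0.1444 = 0.3544

0.3544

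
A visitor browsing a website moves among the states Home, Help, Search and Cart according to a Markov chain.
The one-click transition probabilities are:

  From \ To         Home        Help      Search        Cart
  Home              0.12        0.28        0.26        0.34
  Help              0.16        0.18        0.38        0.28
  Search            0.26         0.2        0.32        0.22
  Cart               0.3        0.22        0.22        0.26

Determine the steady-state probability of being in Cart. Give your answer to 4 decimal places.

0.2701

Let the stationary distribution be π with π = πP and π_1 + π_2 + π_3 + π_4 = 1.
π_1 = 0.12·π_1 + 0.16·π_2 + 0.26·π_3 + 0.3·π_4
π_2 = 0.28·π_1 + 0.18·π_2 + 0.2·π_3 + 0.22·π_4
π_3 = 0.26·π_1 + 0.38·π_2 + 0.32·π_3 + 0.22·π_4
Solving with the normalization constraint gives π = (0.2184, 0.2185, 0.2930, 0.2701).
So the stationary probability of Cart is 0.2701.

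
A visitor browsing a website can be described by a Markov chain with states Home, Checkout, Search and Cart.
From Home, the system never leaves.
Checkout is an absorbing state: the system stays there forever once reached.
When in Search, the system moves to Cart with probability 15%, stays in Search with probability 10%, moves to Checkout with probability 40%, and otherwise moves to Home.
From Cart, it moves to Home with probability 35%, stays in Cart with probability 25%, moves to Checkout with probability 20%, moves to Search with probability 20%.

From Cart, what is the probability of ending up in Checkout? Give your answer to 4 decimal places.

0.4031

Let h(s) be the probability of absorption at Checkout starting from transient state s. Then h(Checkout) = 1 and h(Home) = 0. By first-step analysis:
h(Search) = 0.35·0 + 0.4·1 + 0.1·h(Search) + 0.15·h(Cart)
h(Cart) = 0.35·0 + 0.2·1 + 0.2·h(Search) + 0.25·h(Cart)
Solving: h(Search) = 0.5116, h(Cart) = 0.4031.
Starting from Cart, the probability is 0.4031.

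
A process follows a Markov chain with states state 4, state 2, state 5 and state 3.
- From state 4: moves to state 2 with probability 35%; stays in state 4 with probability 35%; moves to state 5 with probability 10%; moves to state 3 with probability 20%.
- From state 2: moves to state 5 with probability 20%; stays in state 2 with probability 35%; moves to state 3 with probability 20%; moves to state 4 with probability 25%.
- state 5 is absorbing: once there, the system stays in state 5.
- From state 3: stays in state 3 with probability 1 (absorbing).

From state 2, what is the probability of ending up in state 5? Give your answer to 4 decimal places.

Let h(s) be the probability of absorption at state 5 starting from transient state s. Then h(state 5) = 1 and h(state 3) = 0. By first-step analysis:
h(state 4) = 0.35·h(state 4) + 0.35·h(state 2) + 0.1·1 + 0.2·0
h(state 2) = 0.25·h(state 4) + 0.35·h(state 2) + 0.2·1 + 0.2·0
Solving: h(state 4) = 0.4030, h(state 2) = 0.4627.
Starting from state 2, the probability is 0.4627.

0.4627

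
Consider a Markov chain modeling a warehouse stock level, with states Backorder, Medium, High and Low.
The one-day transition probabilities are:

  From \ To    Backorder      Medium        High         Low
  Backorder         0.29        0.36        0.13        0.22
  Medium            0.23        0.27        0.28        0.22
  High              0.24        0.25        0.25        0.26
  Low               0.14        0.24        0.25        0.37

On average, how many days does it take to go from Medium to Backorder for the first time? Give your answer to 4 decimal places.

Let t(s) be the expected number of days to first reach Backorder from state s, with t(Backorder) = 0. Conditioning on the first day:
t(Medium) = 1 + 0.27·t(Medium) + 0.28·t(High) + 0.22·t(Low)
t(High) = 1 + 0.25·t(Medium) + 0.25·t(High) + 0.26·t(Low)
t(Low) = 1 + 0.24·t(Medium) + 0.25·t(High) + 0.37·t(Low)
Solving: t(Medium) = 4.8024, t(High) = 4.7756, t(Low) = 5.3119.
Expected days from Medium to Backorder: 4.8024.

4.8024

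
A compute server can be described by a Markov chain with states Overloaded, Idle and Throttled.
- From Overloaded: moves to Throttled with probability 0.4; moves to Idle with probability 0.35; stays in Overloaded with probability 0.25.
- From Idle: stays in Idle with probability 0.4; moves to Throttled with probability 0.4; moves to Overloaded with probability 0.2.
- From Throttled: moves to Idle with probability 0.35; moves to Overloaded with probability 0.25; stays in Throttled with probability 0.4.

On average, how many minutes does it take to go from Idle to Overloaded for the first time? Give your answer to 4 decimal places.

4.5455

Let t(s) be the expected number of minutes to first reach Overloaded from state s, with t(Overloaded) = 0. Conditioning on the first minute:
t(Idle) = 1 + 0.4·t(Idle) + 0.4·t(Throttled)
t(Throttled) = 1 + 0.35·t(Idle) + 0.4·t(Throttled)
Solving: t(Idle) = 4.5455, t(Throttled) = 4.3182.
Expected minutes from Idle to Overloaded: 4.5455.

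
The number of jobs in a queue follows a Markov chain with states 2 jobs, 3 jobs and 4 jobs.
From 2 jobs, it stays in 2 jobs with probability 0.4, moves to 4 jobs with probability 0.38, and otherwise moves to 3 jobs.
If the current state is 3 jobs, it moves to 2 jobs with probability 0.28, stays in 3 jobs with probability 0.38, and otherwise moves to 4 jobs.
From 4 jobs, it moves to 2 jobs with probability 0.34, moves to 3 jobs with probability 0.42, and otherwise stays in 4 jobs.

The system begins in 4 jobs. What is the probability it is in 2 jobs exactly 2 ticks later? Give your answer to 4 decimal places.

Sum over the intermediate state after 1 tick:
P = P(4 jobs→2 jobs)·P(2 jobs→2 jobs) + P(4 jobs→3 jobs)·P(3 jobs→2 jobs) + P(4 jobs→4 jobs)·P(4 jobs→2 jobs)
  = 0.34×0.4 + 0.42×0.28 + 0.24×0.34
  = 0.1360 + 0.1176 + 0.0816 = 0.3352

0.3352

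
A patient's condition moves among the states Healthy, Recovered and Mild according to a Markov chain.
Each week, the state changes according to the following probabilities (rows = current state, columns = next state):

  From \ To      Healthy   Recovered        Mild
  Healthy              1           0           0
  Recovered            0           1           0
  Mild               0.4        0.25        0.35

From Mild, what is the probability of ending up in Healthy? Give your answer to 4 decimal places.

Let h(s) be the probability of absorption at Healthy starting from transient state s. Then h(Healthy) = 1 and h(Recovered) = 0. By first-step analysis:
h(Mild) = 0.4·1 + 0.25·0 + 0.35·h(Mild)
Solving: h(Mild) = 0.6154.
Starting from Mild, the probability is 0.6154.

0.6154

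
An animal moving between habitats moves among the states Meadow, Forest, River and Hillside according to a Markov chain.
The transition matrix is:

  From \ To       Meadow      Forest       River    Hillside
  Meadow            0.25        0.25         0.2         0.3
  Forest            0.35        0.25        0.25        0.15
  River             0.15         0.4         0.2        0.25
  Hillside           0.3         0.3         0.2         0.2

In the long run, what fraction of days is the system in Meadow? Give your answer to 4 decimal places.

0.2690

Let the stationary distribution be π with π = πP and π_1 + π_2 + π_3 + π_4 = 1.
π_1 = 0.25·π_1 + 0.35·π_2 + 0.15·π_3 + 0.3·π_4
π_2 = 0.25·π_1 + 0.25·π_2 + 0.4·π_3 + 0.3·π_4
π_3 = 0.2·π_1 + 0.25·π_2 + 0.2·π_3 + 0.2·π_4
Solving with the normalization constraint gives π = (0.2690, 0.2933, 0.2147, 0.2230).
So the stationary probability of Meadow is 0.2690.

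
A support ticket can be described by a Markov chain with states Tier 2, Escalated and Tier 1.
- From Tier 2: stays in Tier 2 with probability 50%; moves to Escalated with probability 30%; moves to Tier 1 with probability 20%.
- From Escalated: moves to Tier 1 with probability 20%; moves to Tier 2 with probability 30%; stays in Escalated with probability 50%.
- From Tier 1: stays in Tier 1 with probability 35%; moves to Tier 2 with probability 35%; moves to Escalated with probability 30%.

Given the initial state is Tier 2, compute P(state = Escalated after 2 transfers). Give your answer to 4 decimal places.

Sum over the intermediate state after 1 transfer:
P = P(Tier 2→Tier 2)·P(Tier 2→Escalated) + P(Tier 2→Escalated)·P(Escalated→Escalated) + P(Tier 2→Tier 1)·P(Tier 1→Escalated)
  = 0.5×0.3 + 0.3×0.5 + 0.2×0.3
  = 0.1500 + 0.1500 + 0.0600 = 0.3600

0.3600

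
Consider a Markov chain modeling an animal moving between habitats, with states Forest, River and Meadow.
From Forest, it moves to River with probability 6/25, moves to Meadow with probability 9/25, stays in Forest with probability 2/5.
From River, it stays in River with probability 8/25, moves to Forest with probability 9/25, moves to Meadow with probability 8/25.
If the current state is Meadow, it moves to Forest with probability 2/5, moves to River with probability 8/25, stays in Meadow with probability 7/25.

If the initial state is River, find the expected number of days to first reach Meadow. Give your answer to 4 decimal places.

Let t(s) be the expected number of days to first reach Meadow from state s, with t(Meadow) = 0. Conditioning on the first day:
t(Forest) = 1 + 0.4·t(Forest) + 0.24·t(River)
t(River) = 1 + 0.36·t(Forest) + 0.32·t(River)
Solving: t(Forest) = 2.8607, t(River) = 2.9851.
Expected days from River to Meadow: 2.9851.

2.9851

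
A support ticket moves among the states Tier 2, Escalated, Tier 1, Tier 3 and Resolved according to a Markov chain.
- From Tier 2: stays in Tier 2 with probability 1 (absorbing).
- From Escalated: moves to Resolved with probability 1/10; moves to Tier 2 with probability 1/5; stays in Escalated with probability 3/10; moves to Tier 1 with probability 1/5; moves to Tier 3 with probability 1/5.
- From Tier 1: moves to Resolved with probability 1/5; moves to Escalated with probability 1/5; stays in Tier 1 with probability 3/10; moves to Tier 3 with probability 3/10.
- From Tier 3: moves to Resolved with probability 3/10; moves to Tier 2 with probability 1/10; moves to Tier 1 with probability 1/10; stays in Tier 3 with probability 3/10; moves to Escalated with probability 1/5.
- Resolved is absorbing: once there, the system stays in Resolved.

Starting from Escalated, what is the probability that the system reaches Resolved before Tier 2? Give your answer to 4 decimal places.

Let h(s) be the probability of absorption at Resolved starting from transient state s. Then h(Resolved) = 1 and h(Tier 2) = 0. By first-step analysis:
h(Escalated) = 0.2·0 + 0.3·h(Escalated) + 0.2·h(Tier 1) + 0.2·h(Tier 3) + 0.1·1
h(Tier 1) = 0.2·h(Escalated) + 0.3·h(Tier 1) + 0.3·h(Tier 3) + 0.2·1
h(Tier 3) = 0.1·0 + 0.2·h(Escalated) + 0.1·h(Tier 1) + 0.3·h(Tier 3) + 0.3·1
Solving: h(Escalated) = 0.5520, h(Tier 1) = 0.7400, h(Tier 3) = 0.6920.
Starting from Escalated, the probability is 0.5520.

0.5520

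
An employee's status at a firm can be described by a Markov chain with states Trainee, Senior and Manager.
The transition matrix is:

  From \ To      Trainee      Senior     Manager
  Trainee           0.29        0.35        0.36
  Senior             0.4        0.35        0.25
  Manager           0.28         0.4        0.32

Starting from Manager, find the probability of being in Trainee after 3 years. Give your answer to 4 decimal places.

0.3272

Propagate the distribution vector 3 years from Manager.
After 0 years: (0.0000, 0.0000, 1.0000)
After 1 year: (0.2800, 0.4000, 0.3200)
After 2 years: (0.3308, 0.3660, 0.3032)
After 3 years: (0.3272, 0.3652, 0.3076)
P(in Trainee after 3 years) = 0.3272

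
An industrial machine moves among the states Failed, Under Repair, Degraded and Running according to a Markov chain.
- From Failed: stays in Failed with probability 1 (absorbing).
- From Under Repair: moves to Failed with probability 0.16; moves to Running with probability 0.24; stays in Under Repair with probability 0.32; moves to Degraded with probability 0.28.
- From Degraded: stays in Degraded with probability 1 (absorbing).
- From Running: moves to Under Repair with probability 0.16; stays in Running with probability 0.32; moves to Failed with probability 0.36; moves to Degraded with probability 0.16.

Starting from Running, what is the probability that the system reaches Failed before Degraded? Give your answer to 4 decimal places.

Let h(s) be the probability of absorption at Failed starting from transient state s. Then h(Failed) = 1 and h(Degraded) = 0. By first-step analysis:
h(Under Repair) = 0.16·1 + 0.32·h(Under Repair) + 0.28·0 + 0.24·h(Running)
h(Running) = 0.36·1 + 0.16·h(Under Repair) + 0.16·0 + 0.32·h(Running)
Solving: h(Under Repair) = 0.4604, h(Running) = 0.6377.
Starting from Running, the probability is 0.6377.

0.6377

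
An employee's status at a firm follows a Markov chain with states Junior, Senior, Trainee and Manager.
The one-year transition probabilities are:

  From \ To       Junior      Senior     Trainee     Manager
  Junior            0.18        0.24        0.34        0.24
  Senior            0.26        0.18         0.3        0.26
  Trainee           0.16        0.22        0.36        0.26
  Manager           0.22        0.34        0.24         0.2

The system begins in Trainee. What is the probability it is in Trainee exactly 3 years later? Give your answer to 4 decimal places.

Propagate the distribution vector 3 years from Trainee.
After 0 years: (0.0000, 0.0000, 1.0000, 0.0000)
After 1 year: (0.1600, 0.2200, 0.3600, 0.2600)
After 2 years: (0.2008, 0.2456, 0.3124, 0.2412)
After 3 years: (0.2030, 0.2431, 0.3123, 0.2415)
P(in Trainee after 3 years) = 0.3123

0.3123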